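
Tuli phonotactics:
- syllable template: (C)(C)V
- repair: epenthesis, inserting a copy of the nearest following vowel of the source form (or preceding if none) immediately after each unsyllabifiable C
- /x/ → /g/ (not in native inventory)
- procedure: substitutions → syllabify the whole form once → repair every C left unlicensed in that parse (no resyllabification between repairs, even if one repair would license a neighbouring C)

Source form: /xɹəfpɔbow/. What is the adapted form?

gɹəfpɔbowo

Substitution: /x/ → /g/, giving /gɹəfpɔbow/.
Syllabifying with onset maximization leaves /w/ stranded (no codas are permitted; onsets may contain at most 2 consonants).
Epenthesis after each stranded consonant: /w/ → /wo/.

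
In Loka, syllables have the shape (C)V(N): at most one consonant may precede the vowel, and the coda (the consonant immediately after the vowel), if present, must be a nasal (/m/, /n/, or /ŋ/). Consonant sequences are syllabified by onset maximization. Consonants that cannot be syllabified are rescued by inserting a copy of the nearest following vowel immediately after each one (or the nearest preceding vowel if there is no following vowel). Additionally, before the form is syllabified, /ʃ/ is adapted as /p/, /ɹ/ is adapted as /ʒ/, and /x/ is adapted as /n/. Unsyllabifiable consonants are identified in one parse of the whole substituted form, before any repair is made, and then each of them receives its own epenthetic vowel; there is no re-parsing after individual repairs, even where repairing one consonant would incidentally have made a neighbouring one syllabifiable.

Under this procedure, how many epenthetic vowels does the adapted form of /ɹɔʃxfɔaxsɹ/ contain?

After substitution the input is /ʒɔpnfɔansʒ/.
The unsyllabifiable consonants are /p/, /n/, /s/, /ʒ/; each receives one epenthetic vowel.

4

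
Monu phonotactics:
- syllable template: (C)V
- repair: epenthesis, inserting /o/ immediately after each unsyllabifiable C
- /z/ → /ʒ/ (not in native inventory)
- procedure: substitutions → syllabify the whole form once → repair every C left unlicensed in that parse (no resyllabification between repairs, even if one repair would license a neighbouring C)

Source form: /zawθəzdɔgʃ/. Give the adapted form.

Substitution: /z/ → /ʒ/, giving /ʒawθəʒdɔgʃ/.
The consonants /w/, /ʒ/, /g/, /ʃ/ cannot be parsed into a legal (C)V syllable (no codas are permitted; onsets are limited to one consonant).
Epenthesis after each stranded consonant: /w/ → /wo/, /ʒ/ → /ʒo/, /g/ → /go/, /ʃ/ → /ʃo/.

ʒawoθəʒodɔgoʃo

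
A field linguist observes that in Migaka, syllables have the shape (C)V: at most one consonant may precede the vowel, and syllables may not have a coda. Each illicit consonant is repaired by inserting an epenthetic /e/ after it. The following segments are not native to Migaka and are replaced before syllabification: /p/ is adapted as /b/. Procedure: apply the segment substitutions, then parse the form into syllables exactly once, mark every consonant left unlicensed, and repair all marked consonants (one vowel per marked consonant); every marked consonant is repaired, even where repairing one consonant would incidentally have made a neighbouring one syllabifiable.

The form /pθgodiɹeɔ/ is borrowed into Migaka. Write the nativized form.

Substitution: /p/ → /b/, giving /bθgodiɹeɔ/.
The consonants /b/, /θ/ cannot be parsed into a legal (C)V syllable (no codas are permitted; onsets are limited to one consonant).
Each unlicensed consonant becomes the onset of a new syllable: /b/ → /be/, /θ/ → /θe/.

beθegodiɹeɔ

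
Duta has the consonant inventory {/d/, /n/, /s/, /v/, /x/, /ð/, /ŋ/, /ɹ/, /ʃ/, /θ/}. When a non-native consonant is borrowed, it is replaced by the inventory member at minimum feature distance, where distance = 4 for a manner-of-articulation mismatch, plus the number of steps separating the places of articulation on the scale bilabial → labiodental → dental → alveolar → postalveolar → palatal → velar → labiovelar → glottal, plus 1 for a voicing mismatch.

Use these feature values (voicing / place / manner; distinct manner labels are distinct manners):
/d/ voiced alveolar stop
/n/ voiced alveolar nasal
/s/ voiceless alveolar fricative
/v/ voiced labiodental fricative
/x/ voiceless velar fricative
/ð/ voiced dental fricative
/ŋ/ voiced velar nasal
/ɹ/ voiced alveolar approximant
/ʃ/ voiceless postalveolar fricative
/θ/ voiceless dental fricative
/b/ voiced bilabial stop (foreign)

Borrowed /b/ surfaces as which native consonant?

/d/ is closest: same manner (stop), place distance 3 (bilabial→alveolar), same voicing; total 3. Next closest is /v/ at distance 5.

d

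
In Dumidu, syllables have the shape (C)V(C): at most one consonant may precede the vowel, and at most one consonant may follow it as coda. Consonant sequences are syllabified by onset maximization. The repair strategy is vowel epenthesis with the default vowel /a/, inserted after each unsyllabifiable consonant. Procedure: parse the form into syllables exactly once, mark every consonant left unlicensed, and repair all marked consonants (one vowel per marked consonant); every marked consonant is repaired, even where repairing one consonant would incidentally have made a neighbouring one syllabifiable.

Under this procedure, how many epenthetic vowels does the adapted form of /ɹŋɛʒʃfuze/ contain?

2

The unsyllabifiable consonants are /ɹ/, /ʃ/; each receives one epenthetic vowel.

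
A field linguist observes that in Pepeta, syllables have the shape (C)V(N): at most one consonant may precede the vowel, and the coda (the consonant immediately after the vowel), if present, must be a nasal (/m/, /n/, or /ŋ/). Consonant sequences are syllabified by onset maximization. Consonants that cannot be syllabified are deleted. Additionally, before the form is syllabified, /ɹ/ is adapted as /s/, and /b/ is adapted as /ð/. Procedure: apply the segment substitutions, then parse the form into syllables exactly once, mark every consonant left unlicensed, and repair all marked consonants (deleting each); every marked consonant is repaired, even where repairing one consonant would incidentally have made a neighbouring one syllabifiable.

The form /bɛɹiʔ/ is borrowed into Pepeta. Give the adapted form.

ðɛsi

Substitution: /b/ → /ð/, /ɹ/ → /s/, giving /ðɛsiʔ/.
Under (C)V(N), the unsyllabifiable consonants are /ʔ/ (only a nasal (/m/, /n/, or /ŋ/) is licensed in coda position; onsets are limited to one consonant).
Each unlicensed consonant is deleted: /ʔ/.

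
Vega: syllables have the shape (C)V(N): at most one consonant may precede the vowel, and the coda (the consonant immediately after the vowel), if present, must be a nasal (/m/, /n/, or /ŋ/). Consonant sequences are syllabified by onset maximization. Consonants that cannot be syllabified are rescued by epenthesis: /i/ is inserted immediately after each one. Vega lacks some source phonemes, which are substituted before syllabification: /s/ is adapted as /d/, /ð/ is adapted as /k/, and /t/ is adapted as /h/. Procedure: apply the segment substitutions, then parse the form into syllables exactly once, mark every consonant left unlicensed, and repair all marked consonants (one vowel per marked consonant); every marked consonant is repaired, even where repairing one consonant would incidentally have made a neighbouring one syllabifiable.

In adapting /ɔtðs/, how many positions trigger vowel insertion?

3

After substitution the input is /ɔhkd/.
The unsyllabifiable consonants are /h/, /k/, /d/; each receives one epenthetic vowel.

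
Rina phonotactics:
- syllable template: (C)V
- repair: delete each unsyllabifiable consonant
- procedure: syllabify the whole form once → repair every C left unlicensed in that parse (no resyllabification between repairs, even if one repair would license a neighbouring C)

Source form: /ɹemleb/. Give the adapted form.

The consonants /m/, /b/ cannot be parsed into a legal (C)V syllable (no codas are permitted; onsets are limited to one consonant).
Deletion applies to /m/, /b/.

ɹele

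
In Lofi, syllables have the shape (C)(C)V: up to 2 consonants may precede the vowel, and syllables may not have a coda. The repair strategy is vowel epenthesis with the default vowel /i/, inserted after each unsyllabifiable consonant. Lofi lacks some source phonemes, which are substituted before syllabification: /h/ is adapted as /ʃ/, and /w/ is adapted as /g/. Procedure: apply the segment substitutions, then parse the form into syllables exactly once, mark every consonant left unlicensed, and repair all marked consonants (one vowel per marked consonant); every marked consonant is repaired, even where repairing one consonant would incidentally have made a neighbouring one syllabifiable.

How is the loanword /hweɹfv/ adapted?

Substitution: /h/ → /ʃ/, /w/ → /g/, giving /ʃgeɹfv/.
Under (C)(C)V, the unsyllabifiable consonants are /ɹ/, /f/, /v/ (no codas are permitted; onsets may contain at most 2 consonants).
Epenthesis after each stranded consonant: /ɹ/ → /ɹi/, /f/ → /fi/, /v/ → /vi/.

ʃgeɹifivi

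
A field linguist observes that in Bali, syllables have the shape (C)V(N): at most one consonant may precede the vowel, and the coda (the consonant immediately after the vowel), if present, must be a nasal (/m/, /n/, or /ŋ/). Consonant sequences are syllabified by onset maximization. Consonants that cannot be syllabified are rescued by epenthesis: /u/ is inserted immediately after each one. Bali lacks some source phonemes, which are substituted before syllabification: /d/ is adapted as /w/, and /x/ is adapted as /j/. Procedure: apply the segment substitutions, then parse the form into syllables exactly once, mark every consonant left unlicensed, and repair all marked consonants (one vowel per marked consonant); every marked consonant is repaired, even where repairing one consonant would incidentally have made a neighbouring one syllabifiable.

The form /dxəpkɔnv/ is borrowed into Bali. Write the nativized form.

Substitution: /d/ → /w/, /x/ → /j/, giving /wjəpkɔnv/.
The consonants /w/, /p/, /v/ cannot be parsed into a legal (C)V(N) syllable (only a nasal (/m/, /n/, or /ŋ/) is licensed in coda position; onsets are limited to one consonant).
Each unlicensed consonant becomes the onset of a new syllable: /w/ → /wu/, /p/ → /pu/, /v/ → /vu/.

wujəpukɔnvu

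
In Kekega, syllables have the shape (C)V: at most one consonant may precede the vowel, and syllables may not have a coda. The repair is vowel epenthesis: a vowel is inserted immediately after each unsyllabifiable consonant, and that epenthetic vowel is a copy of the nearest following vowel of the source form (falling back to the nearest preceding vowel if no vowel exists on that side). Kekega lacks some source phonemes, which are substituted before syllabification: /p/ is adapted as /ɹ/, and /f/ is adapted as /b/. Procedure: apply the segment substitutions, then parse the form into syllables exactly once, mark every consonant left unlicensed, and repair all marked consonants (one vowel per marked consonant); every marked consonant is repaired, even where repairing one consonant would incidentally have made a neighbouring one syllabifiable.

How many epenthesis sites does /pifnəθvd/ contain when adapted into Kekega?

4

After substitution the input is /ɹibnəθvd/.
The unsyllabifiable consonants are /b/, /θ/, /v/, /d/; each receives one epenthetic vowel.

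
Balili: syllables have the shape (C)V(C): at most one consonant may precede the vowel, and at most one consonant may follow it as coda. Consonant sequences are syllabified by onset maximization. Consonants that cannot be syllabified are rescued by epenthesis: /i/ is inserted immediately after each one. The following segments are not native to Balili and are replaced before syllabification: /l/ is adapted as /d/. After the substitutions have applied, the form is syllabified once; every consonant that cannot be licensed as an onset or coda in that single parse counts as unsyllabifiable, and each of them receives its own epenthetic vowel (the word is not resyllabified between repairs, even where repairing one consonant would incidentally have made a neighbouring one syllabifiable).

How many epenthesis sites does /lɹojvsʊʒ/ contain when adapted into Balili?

After substitution the input is /dɹojvsʊʒ/.
The unsyllabifiable consonants are /d/, /v/; each receives one epenthetic vowel.

2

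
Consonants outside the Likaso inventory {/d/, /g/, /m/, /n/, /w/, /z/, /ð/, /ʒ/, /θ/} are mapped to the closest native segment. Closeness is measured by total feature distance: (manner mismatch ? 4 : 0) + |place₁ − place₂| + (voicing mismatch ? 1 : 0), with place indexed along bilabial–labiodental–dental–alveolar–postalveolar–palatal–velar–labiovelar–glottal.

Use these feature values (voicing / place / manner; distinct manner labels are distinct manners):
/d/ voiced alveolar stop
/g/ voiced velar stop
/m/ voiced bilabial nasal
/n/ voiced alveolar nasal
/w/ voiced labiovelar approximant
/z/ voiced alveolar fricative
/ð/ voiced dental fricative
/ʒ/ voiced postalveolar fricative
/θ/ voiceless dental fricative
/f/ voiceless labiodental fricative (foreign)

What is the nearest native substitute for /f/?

θ

/θ/ is closest: same manner (fricative), place distance 1 (labiodental→dental), same voicing; total 1. Next closest is /ð/ at distance 2.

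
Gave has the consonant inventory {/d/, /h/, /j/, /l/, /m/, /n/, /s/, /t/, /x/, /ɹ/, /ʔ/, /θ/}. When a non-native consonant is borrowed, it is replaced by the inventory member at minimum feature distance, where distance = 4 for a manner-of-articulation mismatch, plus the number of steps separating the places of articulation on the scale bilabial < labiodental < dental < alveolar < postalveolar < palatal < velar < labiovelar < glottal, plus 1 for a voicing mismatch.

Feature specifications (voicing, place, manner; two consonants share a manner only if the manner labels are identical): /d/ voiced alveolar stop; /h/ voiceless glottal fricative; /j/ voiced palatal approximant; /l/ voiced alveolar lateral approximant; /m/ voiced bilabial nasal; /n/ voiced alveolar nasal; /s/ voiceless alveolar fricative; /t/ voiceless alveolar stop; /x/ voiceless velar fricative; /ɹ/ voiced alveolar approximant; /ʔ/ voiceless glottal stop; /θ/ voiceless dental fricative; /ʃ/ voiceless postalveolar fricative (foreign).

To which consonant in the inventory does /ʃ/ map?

/s/ is closest: same manner (fricative), place distance 1 (postalveolar→alveolar), same voicing; total 1. Next closest is /x/ at distance 2.

s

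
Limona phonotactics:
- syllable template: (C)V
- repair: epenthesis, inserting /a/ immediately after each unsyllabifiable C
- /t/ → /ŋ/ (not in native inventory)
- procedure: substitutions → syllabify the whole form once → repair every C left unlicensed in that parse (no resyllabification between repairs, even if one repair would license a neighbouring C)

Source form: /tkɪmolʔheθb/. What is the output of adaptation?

Substitution: /t/ → /ŋ/, giving /ŋkɪmolʔheθb/.
Syllabifying with onset maximization leaves /ŋ/, /l/, /ʔ/, /θ/, /b/ stranded (no codas are permitted; onsets are limited to one consonant).
Inserting the epenthetic vowel yields /ŋ/ → /ŋa/, /l/ → /la/, /ʔ/ → /ʔa/, /θ/ → /θa/, /b/ → /ba/.

ŋakɪmolaʔaheθaba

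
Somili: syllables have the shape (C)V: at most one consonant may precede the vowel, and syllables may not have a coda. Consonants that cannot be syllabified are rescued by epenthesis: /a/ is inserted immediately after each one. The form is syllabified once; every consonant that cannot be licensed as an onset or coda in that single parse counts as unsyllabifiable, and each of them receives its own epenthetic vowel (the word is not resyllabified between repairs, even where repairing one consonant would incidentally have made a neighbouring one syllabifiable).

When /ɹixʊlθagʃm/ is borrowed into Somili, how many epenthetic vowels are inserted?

The unsyllabifiable consonants are /l/, /g/, /ʃ/, /m/; each receives one epenthetic vowel.

4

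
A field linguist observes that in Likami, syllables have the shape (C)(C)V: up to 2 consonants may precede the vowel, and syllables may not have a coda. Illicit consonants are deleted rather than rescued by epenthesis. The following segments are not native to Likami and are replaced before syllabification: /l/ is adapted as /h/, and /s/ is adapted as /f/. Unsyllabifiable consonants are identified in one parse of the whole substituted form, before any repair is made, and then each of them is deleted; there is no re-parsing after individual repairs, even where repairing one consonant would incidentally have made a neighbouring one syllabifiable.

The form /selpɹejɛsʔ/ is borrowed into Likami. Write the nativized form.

Substitution: /s/ → /f/, /l/ → /h/, giving /fehpɹejɛfʔ/.
The consonants /h/, /f/, /ʔ/ cannot be parsed into a legal (C)(C)V syllable (no codas are permitted; onsets may contain at most 2 consonants).
Deletion applies to /h/, /f/, /ʔ/.

fepɹejɛ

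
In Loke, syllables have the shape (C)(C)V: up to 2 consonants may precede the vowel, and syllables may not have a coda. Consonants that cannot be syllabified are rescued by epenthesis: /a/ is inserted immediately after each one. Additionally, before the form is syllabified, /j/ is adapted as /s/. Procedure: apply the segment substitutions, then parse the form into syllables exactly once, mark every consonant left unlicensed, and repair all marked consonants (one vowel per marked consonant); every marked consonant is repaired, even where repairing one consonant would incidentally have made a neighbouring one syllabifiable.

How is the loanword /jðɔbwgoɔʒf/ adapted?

sðɔbawgoɔʒafa

Substitution: /j/ → /s/, giving /sðɔbwgoɔʒf/.
Under (C)(C)V, the unsyllabifiable consonants are /b/, /ʒ/, /f/ (no codas are permitted; onsets may contain at most 2 consonants).
Inserting the epenthetic vowel yields /b/ → /ba/, /ʒ/ → /ʒa/, /f/ → /fa/.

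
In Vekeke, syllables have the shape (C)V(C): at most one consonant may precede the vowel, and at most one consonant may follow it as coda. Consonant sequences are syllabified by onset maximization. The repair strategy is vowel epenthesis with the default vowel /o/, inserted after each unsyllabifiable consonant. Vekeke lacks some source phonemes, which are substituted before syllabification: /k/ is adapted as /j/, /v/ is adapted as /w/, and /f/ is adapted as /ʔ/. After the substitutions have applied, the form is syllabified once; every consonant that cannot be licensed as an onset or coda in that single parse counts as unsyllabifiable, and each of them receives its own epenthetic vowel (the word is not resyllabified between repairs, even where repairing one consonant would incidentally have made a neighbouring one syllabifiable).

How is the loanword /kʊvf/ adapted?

jʊwʔo

Substitution: /k/ → /j/, /v/ → /w/, /f/ → /ʔ/, giving /jʊwʔ/.
Syllabifying with onset maximization leaves /ʔ/ stranded (at most one coda consonant is licensed; onsets are limited to one consonant).
Epenthesis after each stranded consonant: /ʔ/ → /ʔo/.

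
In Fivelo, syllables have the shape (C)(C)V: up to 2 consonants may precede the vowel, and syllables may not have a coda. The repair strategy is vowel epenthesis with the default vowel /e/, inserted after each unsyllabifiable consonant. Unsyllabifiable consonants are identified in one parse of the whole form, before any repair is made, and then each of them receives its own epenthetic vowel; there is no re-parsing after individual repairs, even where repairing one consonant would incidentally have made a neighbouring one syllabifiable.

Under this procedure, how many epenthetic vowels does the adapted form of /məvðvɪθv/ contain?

3

The unsyllabifiable consonants are /v/, /θ/, /v/; each receives one epenthetic vowel.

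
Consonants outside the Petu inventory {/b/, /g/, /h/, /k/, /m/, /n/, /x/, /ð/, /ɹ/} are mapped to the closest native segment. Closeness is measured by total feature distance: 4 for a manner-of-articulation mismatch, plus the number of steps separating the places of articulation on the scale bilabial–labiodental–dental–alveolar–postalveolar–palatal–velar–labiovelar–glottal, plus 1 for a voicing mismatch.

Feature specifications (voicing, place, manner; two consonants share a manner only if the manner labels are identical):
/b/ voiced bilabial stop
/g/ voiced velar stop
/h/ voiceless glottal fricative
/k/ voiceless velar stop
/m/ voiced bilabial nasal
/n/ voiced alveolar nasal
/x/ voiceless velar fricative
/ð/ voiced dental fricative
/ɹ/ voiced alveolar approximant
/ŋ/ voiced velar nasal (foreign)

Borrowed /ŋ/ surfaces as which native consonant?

/n/ is closest: same manner (nasal), place distance 3 (velar→alveolar), same voicing; total 3. Next closest is /g/ at distance 4.

n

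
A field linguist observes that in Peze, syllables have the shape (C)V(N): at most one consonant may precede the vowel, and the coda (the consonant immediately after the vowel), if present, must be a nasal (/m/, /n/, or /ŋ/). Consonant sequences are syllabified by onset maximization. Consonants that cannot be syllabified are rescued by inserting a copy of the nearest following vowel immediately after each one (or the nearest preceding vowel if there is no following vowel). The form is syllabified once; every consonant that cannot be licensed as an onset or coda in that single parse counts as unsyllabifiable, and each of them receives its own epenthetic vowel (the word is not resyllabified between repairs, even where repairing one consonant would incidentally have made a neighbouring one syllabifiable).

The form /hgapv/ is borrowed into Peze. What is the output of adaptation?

Under (C)V(N), the unsyllabifiable consonants are /h/, /p/, /v/ (only a nasal (/m/, /n/, or /ŋ/) is licensed in coda position; onsets are limited to one consonant).
Each unlicensed consonant becomes the onset of a new syllable: /h/ → /ha/, /p/ → /pa/, /v/ → /va/.

hagapava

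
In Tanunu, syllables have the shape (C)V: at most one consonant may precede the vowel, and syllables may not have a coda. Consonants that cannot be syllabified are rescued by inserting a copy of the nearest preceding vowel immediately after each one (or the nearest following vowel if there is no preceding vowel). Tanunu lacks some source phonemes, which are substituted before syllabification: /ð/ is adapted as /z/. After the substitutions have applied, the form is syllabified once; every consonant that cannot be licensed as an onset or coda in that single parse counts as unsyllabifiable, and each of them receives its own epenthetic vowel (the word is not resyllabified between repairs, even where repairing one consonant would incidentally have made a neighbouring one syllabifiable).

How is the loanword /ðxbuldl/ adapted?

Substitution: /ð/ → /z/, giving /zxbuldl/.
The consonants /z/, /x/, /l/, /d/, /l/ cannot be parsed into a legal (C)V syllable (no codas are permitted; onsets are limited to one consonant).
Epenthesis after each stranded consonant: /z/ → /zu/, /x/ → /xu/, /l/ → /lu/, /d/ → /du/, /l/ → /lu/.

zuxubuludulu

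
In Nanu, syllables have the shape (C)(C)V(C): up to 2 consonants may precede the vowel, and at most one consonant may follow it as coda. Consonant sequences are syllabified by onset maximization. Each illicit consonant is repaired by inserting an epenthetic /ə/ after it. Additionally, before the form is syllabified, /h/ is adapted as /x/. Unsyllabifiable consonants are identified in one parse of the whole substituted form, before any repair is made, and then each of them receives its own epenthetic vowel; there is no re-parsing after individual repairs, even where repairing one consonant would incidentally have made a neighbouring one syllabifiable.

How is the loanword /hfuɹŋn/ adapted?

Substitution: /h/ → /x/, giving /xfuɹŋn/.
The consonants /ŋ/, /n/ cannot be parsed into a legal (C)(C)V(C) syllable (at most one coda consonant is licensed; onsets may contain at most 2 consonants).
Each unlicensed consonant becomes the onset of a new syllable: /ŋ/ → /ŋə/, /n/ → /nə/.

xfuɹŋənə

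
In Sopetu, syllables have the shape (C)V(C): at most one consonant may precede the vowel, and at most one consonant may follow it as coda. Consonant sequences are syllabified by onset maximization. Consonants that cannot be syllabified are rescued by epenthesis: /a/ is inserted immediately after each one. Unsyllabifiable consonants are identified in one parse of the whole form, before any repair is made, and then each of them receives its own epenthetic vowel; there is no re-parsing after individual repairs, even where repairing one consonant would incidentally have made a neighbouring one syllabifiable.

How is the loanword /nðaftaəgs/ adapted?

Syllabifying with onset maximization leaves /n/, /s/ stranded (at most one coda consonant is licensed; onsets are limited to one consonant).
Inserting the epenthetic vowel yields /n/ → /na/, /s/ → /sa/.

naðaftaəgsa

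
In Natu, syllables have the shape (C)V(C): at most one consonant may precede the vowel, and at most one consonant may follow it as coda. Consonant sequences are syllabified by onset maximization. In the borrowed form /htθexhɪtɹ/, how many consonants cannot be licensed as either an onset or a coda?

Syllabifying with onset maximization leaves /h/, /t/, /ɹ/ stranded (at most one coda consonant is licensed; onsets are limited to one consonant).

3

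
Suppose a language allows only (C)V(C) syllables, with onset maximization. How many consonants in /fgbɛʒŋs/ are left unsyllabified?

4

Syllabifying with onset maximization leaves /f/, /g/, /ŋ/, /s/ stranded (at most one coda consonant is licensed; onsets are limited to one consonant).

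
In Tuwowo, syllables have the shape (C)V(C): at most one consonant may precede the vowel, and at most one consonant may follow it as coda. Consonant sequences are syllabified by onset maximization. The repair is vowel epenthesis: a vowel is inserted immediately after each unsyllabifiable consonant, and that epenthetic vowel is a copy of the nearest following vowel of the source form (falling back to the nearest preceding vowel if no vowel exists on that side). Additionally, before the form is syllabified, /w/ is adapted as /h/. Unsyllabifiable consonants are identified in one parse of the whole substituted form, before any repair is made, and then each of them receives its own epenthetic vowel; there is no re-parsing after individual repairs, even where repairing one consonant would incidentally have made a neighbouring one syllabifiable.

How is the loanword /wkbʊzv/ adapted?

hʊkʊbʊzvʊ

Substitution: /w/ → /h/, giving /hkbʊzv/.
Syllabifying with onset maximization leaves /h/, /k/, /v/ stranded (at most one coda consonant is licensed; onsets are limited to one consonant).
Inserting the epenthetic vowel yields /h/ → /hʊ/, /k/ → /kʊ/, /v/ → /vʊ/.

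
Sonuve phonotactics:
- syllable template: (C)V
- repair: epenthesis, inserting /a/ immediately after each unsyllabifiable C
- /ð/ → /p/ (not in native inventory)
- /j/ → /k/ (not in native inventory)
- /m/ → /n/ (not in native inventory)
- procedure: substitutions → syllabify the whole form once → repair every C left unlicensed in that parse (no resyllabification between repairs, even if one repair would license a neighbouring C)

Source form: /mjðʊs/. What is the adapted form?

nakapʊsa

Substitution: /m/ → /n/, /j/ → /k/, /ð/ → /p/, giving /nkpʊs/.
Syllabifying with onset maximization leaves /n/, /k/, /s/ stranded (no codas are permitted; onsets are limited to one consonant).
Each unlicensed consonant becomes the onset of a new syllable: /n/ → /na/, /k/ → /ka/, /s/ → /sa/.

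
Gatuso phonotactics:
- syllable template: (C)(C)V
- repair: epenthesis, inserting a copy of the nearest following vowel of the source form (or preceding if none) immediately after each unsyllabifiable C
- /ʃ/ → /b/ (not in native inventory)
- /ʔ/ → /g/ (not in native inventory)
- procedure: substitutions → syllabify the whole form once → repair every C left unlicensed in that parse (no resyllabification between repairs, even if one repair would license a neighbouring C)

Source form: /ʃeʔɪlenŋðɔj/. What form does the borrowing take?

begɪlenɔŋðɔjɔ

Substitution: /ʃ/ → /b/, /ʔ/ → /g/, giving /begɪlenŋðɔj/.
The consonants /n/, /j/ cannot be parsed into a legal (C)(C)V syllable (no codas are permitted; onsets may contain at most 2 consonants).
Each unlicensed consonant becomes the onset of a new syllable: /n/ → /nɔ/, /j/ → /jɔ/.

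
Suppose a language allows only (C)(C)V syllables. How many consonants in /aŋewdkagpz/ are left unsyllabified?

4

Syllabifying with onset maximization leaves /w/, /g/, /p/, /z/ stranded (no codas are permitted; onsets may contain at most 2 consonants).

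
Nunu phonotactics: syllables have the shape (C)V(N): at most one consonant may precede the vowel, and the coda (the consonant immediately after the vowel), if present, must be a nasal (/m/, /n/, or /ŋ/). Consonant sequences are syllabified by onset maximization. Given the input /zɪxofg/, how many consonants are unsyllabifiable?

The consonants /f/, /g/ cannot be parsed into a legal (C)V(N) syllable (only a nasal (/m/, /n/, or /ŋ/) is licensed in coda position; onsets are limited to one consonant).

2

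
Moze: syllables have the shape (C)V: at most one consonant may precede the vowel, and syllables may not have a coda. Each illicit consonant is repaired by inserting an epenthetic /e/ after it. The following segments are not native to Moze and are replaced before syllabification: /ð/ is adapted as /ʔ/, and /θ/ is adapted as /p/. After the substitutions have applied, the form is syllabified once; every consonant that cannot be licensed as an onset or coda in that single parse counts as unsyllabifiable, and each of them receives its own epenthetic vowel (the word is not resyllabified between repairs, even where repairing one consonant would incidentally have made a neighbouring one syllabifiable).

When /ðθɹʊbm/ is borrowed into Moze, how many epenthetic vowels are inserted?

4

After substitution the input is /ʔpɹʊbm/.
The unsyllabifiable consonants are /ʔ/, /p/, /b/, /m/; each receives one epenthetic vowel.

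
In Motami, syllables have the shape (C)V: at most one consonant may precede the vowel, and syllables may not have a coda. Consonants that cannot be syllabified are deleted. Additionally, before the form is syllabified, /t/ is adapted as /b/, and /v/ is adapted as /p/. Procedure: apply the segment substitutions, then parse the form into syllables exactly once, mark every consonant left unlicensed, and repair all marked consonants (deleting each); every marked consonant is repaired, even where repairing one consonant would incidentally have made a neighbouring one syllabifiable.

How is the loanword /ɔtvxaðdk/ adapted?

ɔxa

Substitution: /t/ → /b/, /v/ → /p/, giving /ɔbpxaðdk/.
Under (C)V, the unsyllabifiable consonants are /b/, /p/, /ð/, /d/, /k/ (no codas are permitted; onsets are limited to one consonant).
Each unlicensed consonant is deleted: /b/, /p/, /ð/, /d/, /k/.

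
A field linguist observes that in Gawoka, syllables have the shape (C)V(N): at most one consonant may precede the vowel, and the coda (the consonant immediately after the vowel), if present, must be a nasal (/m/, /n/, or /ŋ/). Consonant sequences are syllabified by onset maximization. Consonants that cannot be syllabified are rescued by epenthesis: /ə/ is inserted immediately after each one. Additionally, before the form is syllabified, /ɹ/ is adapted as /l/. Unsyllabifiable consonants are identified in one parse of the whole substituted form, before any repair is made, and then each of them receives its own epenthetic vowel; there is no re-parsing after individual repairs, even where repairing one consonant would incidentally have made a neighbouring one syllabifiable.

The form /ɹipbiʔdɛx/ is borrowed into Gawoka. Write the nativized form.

lipəbiʔədɛxə

Substitution: /ɹ/ → /l/, giving /lipbiʔdɛx/.
Syllabifying with onset maximization leaves /p/, /ʔ/, /x/ stranded (only a nasal (/m/, /n/, or /ŋ/) is licensed in coda position; onsets are limited to one consonant).
Each unlicensed consonant becomes the onset of a new syllable: /p/ → /pə/, /ʔ/ → /ʔə/, /x/ → /xə/.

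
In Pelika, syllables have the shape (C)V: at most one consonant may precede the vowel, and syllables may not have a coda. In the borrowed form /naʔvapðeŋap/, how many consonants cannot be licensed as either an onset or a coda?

Syllabifying with onset maximization leaves /ʔ/, /p/, /p/ stranded (no codas are permitted; onsets are limited to one consonant).

3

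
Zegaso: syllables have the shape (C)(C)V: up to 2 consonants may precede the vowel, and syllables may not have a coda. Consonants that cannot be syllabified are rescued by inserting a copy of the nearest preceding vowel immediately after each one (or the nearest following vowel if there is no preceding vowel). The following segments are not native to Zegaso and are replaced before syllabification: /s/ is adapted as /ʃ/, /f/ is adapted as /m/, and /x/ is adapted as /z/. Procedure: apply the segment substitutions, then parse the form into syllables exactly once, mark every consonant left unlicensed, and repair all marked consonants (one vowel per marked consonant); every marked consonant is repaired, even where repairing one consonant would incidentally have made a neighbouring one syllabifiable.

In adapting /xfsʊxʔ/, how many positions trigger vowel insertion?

After substitution the input is /zmʃʊzʔ/.
The unsyllabifiable consonants are /z/, /z/, /ʔ/; each receives one epenthetic vowel.

3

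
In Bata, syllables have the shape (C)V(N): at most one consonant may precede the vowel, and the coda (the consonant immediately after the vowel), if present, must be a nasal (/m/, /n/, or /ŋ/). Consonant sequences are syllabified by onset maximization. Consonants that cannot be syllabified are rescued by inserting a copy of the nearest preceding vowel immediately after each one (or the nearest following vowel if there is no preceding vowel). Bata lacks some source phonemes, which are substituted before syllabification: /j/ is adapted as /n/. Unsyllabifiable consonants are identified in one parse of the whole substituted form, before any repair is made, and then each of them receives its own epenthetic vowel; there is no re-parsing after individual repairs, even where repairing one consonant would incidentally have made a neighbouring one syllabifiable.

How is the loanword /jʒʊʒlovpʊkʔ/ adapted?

Substitution: /j/ → /n/, giving /nʒʊʒlovpʊkʔ/.
The consonants /n/, /ʒ/, /v/, /k/, /ʔ/ cannot be parsed into a legal (C)V(N) syllable (only a nasal (/m/, /n/, or /ŋ/) is licensed in coda position; onsets are limited to one consonant).
Inserting the epenthetic vowel yields /n/ → /nʊ/, /ʒ/ → /ʒʊ/, /v/ → /vo/, /k/ → /kʊ/, /ʔ/ → /ʔʊ/.

nʊʒʊʒʊlovopʊkʊʔʊ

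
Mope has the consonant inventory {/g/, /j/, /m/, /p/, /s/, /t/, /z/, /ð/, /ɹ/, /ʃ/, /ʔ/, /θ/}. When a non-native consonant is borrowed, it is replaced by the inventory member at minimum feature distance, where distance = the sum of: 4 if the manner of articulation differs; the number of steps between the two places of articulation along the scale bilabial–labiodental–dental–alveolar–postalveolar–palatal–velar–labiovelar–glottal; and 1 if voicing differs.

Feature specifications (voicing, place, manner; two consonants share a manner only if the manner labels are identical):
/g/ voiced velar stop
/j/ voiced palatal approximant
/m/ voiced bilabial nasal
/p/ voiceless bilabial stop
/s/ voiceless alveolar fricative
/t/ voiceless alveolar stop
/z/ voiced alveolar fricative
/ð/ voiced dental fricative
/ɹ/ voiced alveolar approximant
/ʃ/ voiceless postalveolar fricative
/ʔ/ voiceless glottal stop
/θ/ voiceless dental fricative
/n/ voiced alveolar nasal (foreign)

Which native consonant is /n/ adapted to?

/m/ is closest: same manner (nasal), place distance 3 (alveolar→bilabial), same voicing; total 3. Next closest is /z/ at distance 4.

m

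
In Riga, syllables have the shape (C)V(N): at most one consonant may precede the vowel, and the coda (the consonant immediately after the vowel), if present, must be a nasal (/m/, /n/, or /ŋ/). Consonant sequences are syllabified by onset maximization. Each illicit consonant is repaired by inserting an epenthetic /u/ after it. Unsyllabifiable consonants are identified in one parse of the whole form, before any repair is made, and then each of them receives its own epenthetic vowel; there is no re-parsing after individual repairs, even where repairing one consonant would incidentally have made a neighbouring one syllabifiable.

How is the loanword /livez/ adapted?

livezu

Under (C)V(N), the unsyllabifiable consonants are /z/ (only a nasal (/m/, /n/, or /ŋ/) is licensed in coda position; onsets are limited to one consonant).
Inserting the epenthetic vowel yields /z/ → /zu/.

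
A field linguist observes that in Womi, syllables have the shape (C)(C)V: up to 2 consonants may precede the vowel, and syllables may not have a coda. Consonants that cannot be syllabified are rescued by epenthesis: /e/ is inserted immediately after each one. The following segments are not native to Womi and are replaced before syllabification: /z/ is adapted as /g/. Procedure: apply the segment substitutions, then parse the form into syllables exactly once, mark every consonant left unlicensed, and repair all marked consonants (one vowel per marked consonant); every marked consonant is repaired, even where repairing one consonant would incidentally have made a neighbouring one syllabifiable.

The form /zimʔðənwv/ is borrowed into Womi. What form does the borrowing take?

Substitution: /z/ → /g/, giving /gimʔðənwv/.
The consonants /m/, /n/, /w/, /v/ cannot be parsed into a legal (C)(C)V syllable (no codas are permitted; onsets may contain at most 2 consonants).
Each unlicensed consonant becomes the onset of a new syllable: /m/ → /me/, /n/ → /ne/, /w/ → /we/, /v/ → /ve/.

gimeʔðəneweve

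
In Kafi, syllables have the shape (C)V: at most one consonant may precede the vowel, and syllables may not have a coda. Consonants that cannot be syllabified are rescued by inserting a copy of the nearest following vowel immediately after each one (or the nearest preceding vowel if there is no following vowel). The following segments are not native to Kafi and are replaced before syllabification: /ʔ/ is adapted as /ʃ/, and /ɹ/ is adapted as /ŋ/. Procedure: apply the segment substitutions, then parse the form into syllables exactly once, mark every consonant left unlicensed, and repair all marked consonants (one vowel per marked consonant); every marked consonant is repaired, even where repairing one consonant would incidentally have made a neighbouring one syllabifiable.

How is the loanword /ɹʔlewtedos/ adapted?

ŋeʃelewetedoso

Substitution: /ɹ/ → /ŋ/, /ʔ/ → /ʃ/, giving /ŋʃlewtedos/.
The consonants /ŋ/, /ʃ/, /w/, /s/ cannot be parsed into a legal (C)V syllable (no codas are permitted; onsets are limited to one consonant).
Each unlicensed consonant becomes the onset of a new syllable: /ŋ/ → /ŋe/, /ʃ/ → /ʃe/, /w/ → /we/, /s/ → /so/.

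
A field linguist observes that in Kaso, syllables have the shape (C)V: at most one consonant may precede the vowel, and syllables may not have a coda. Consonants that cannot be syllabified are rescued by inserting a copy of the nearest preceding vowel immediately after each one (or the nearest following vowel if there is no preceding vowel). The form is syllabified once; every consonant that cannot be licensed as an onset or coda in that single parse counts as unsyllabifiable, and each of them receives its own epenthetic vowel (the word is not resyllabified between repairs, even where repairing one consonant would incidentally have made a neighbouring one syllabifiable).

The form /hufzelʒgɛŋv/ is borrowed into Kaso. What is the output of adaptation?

Syllabifying with onset maximization leaves /f/, /l/, /ʒ/, /ŋ/, /v/ stranded (no codas are permitted; onsets are limited to one consonant).
Inserting the epenthetic vowel yields /f/ → /fu/, /l/ → /le/, /ʒ/ → /ʒe/, /ŋ/ → /ŋɛ/, /v/ → /vɛ/.

hufuzeleʒegɛŋɛvɛ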